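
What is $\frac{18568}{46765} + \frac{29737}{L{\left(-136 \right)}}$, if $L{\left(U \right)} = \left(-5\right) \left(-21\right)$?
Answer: $\frac{278520089}{982065} \approx 283.61$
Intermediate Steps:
$L{\left(U \right)} = 105$
$\frac{18568}{46765} + \frac{29737}{L{\left(-136 \right)}} = \frac{18568}{46765} + \frac{29737}{105} = \frac{278520089}{982065}$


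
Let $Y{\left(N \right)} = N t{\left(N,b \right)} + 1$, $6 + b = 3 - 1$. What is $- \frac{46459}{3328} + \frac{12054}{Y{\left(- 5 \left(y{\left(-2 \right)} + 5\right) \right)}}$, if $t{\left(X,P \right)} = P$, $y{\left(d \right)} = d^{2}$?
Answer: $\frac{31706633}{602368} \approx 52.637$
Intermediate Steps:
$b = -4$ ($b = -6 + \left(3 - 1\right) = -6 + 2 = -4$)
$Y{\left(N \right)} = 1 - 4 N$ ($Y{\left(N \right)} = N \left(-4\right) + 1 = - 4 N + 1 = 1 - 4 N$)
$- \frac{46459}{3328} + \frac{12054}{Y{\left(- 5 \left(y{\left(-2 \right)} + 5\right) \right)}} = - \frac{46459}{3328} + \frac{12054}{1 - 4 \left(- 5 \left(\left(-2\right)^{2} + 5\right)\right)} = \left(-46459\right) \frac{1}{3328} + \frac{12054}{1 - 4 \left(- 5 \left(4 + 5\right)\right)} = - \frac{46459}{3328} + \frac{12054}{1 - 4 \left(\left(-5\right) 9\right)} = - \frac{46459}{3328} + \frac{12054}{1 - -180} = - \frac{46459}{3328} + \frac{12054}{1 + 180} = - \frac{46459}{3328} + \frac{12054}{181} = \frac{31706633}{602368}$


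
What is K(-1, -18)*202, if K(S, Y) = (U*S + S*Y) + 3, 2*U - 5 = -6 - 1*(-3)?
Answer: 4040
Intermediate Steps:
U = 1 (U = 5/2 + (-6 - 1*(-3))/2 = 5/2 + (-6 + 3)/2 = 5/2 + (½)*(-3) = 5/2 - 3/2 = 1)
K(S, Y) = 3 + S + S*Y (K(S, Y) = (1*S + S*Y) + 3 = (S + S*Y) + 3 = 3 + S + S*Y)
K(-1, -18)*202 = (3 - 1 - 1*(-18))*202 = (3 - 1 + 18)*202 = 20*202 = 4040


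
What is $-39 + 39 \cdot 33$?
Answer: $1248$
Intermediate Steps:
$-39 + 39 \cdot 33 = -39 + 1287 = 1248$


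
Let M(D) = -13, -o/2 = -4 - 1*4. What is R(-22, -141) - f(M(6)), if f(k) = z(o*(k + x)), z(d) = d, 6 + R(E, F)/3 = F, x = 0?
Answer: -233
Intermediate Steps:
R(E, F) = -18 + 3*F
o = 16 (o = -2*(-4 - 1*4) = -2*(-4 - 4) = -2*(-8) = 16)
f(k) = 16*k (f(k) = 16*(k + 0) = 16*k)
R(-22, -141) - f(M(6)) = (-18 + 3*(-141)) - 16*(-13) = (-18 - 423) - 1*(-208) = -441 + 208 = -233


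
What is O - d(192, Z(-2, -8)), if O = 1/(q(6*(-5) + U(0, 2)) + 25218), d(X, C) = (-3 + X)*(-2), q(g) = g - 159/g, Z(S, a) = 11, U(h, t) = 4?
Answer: 247647104/655151 ≈ 378.00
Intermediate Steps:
d(X, C) = 6 - 2*X
O = 26/655151 (O = 1/(((6*(-5) + 4) - 159/(6*(-5) + 4)) + 25218) = 1/(((-30 + 4) - 159/(-30 + 4)) + 25218) = 1/((-26 - 159/(-26)) + 25218) = 1/((-26 - 159*(-1/26)) + 25218) = 1/((-26 + 159/26) + 25218) = 1/(-517/26 + 25218) = 1/(655151/26) = 26/655151 ≈ 3.9686e-5)
O - d(192, Z(-2, -8)) = 26/655151 - (6 - 2*192) = 26/655151 - (6 - 384) = 26/655151 - 1*(-378) = 26/655151 + 378 = 247647104/655151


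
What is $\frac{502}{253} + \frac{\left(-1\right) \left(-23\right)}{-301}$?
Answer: $\frac{145283}{76153} \approx 1.9078$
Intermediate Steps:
$\frac{502}{253} + \frac{\left(-1\right) \left(-23\right)}{-301} = 502 \cdot \frac{1}{253} + 23 \left(- \frac{1}{301}\right) = \frac{502}{253} - \frac{23}{301} = \frac{145283}{76153}$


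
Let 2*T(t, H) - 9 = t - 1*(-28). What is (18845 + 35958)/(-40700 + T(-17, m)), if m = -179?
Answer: -54803/40690 ≈ -1.3468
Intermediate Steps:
T(t, H) = 37/2 + t/2 (T(t, H) = 9/2 + (t - 1*(-28))/2 = 9/2 + (t + 28)/2 = 9/2 + (28 + t)/2 = 9/2 + (14 + t/2) = 37/2 + t/2)
(18845 + 35958)/(-40700 + T(-17, m)) = (18845 + 35958)/(-40700 + (37/2 + (½)*(-17))) = 54803/(-40700 + (37/2 - 17/2)) = 54803/(-40700 + 10) = 54803/(-40690) = 54803*(-1/40690) = -54803/40690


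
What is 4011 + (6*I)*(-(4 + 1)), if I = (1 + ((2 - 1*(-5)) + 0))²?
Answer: 2091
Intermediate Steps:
I = 64 (I = (1 + ((2 + 5) + 0))² = (1 + (7 + 0))² = (1 + 7)² = 8² = 64)
4011 + (6*I)*(-(4 + 1)) = 4011 + (6*64)*(-(4 + 1)) = 4011 + 384*(-1*5) = 4011 + 384*(-5) = 4011 - 1920 = 2091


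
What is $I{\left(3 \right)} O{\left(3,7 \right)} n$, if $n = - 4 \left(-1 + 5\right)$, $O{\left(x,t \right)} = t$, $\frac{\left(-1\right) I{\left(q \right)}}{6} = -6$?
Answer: $-4032$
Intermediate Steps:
$I{\left(q \right)} = 36$ ($I{\left(q \right)} = \left(-6\right) \left(-6\right) = 36$)
$n = -16$ ($n = \left(-4\right) 4 = -16$)
$I{\left(3 \right)} O{\left(3,7 \right)} n = 36 \cdot 7 \left(-16\right) = 252 \left(-16\right) = -4032$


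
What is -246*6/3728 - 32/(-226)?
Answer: -26785/105316 ≈ -0.25433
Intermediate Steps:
-246*6/3728 - 32/(-226) = -1476*1/3728 - 32*(-1/226) = -369/932 + 16/113 = -26785/105316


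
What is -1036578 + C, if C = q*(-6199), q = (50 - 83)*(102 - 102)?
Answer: -1036578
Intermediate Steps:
q = 0 (q = -33*0 = 0)
C = 0 (C = 0*(-6199) = 0)
-1036578 + C = -1036578 + 0 = -1036578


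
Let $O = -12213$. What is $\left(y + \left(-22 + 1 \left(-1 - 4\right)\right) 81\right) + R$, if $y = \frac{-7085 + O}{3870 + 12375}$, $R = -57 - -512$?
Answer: $- \frac{28155638}{16245} \approx -1733.2$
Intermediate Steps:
$R = 455$ ($R = -57 + 512 = 455$)
$y = - \frac{19298}{16245}$ ($y = \frac{-7085 - 12213}{3870 + 12375} = - \frac{19298}{16245} \approx -1.1879$)
$\left(y + \left(-22 + 1 \left(-1 - 4\right)\right) 81\right) + R = \left(- \frac{19298}{16245} + \left(-22 + 1 \left(-1 - 4\right)\right) 81\right) + 455 = \left(- \frac{19298}{16245} + \left(-22 + 1 \left(-5\right)\right) 81\right) + 455 = \left(- \frac{19298}{16245} + \left(-22 - 5\right) 81\right) + 455 = \left(- \frac{19298}{16245} - 2187\right) + 455 = - \frac{35547113}{16245} + 455 = - \frac{28155638}{16245}$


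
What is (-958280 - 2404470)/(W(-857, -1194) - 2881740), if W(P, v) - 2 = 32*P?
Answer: 1681375/1454581 ≈ 1.1559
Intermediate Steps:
W(P, v) = 2 + 32*P
(-958280 - 2404470)/(W(-857, -1194) - 2881740) = (-958280 - 2404470)/((2 + 32*(-857)) - 2881740) = -3362750/((2 - 27424) - 2881740) = -3362750/(-27422 - 2881740) = -3362750/(-2909162) = -3362750*(-1/2909162) = 1681375/1454581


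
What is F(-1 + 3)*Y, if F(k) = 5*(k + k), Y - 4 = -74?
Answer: -1400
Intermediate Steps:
Y = -70 (Y = 4 - 74 = -70)
F(k) = 10*k (F(k) = 5*(2*k) = 10*k)
F(-1 + 3)*Y = (10*(-1 + 3))*(-70) = (10*2)*(-70) = 20*(-70) = -1400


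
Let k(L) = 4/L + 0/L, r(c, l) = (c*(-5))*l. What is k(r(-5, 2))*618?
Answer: 1236/25 ≈ 49.440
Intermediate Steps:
r(c, l) = -5*c*l (r(c, l) = (-5*c)*l = -5*c*l)
k(L) = 4/L (k(L) = 4/L + 0 = 4/L)
k(r(-5, 2))*618 = (4/((-5*(-5)*2)))*618 = (4/50)*618 = (4*(1/50))*618 = (2/25)*618 = 1236/25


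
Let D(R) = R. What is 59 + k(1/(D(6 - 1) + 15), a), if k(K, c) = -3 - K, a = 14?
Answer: 1119/20 ≈ 55.950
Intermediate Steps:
59 + k(1/(D(6 - 1) + 15), a) = 59 + (-3 - 1/((6 - 1) + 15)) = 59 + (-3 - 1/(5 + 15)) = 59 + (-3 - 1/20) = 59 - 61/20 = 1119/20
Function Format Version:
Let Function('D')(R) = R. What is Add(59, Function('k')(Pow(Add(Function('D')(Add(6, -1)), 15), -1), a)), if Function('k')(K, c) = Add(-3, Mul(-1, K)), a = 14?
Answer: Rational(1119, 20) ≈ 55.950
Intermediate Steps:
Add(59, Function('k')(Pow(Add(Function('D')(Add(6, -1)), 15), -1), a)) = Add(59, Add(-3, Mul(-1, Pow(Add(Add(6, -1), 15), -1)))) = Add(59, Add(-3, Mul(-1, Pow(Add(5, 15), -1)))) = Add(59, Add(-3, Mul(-1, Pow(20, -1)))) = Add(59, Add(-3, Mul(-1, Rational(1, 20)))) = Add(59, Add(-3, Rational(-1, 20))) = Add(59, Rational(-61, 20)) = Rational(1119, 20)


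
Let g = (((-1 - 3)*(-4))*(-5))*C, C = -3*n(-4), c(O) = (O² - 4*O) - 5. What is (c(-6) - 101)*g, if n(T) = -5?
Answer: 55200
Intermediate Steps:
c(O) = -5 + O² - 4*O
C = 15 (C = -3*(-5) = 15)
g = -1200 (g = (((-1 - 3)*(-4))*(-5))*15 = (-4*(-4)*(-5))*15 = (16*(-5))*15 = -80*15 = -1200)
(c(-6) - 101)*g = ((-5 + (-6)² - 4*(-6)) - 101)*(-1200) = ((-5 + 36 + 24) - 101)*(-1200) = (55 - 101)*(-1200) = -46*(-1200) = 55200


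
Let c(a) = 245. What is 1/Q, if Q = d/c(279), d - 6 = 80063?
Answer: 245/80069 ≈ 0.0030599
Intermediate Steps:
d = 80069 (d = 6 + 80063 = 80069)
Q = 80069/245 ≈ 326.81
1/Q = 1/(80069/245) = 245/80069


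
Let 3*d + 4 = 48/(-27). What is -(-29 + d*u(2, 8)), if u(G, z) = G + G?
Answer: 991/27 ≈ 36.704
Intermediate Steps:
d = -52/27 (d = -4/3 + (48/(-27))/3 = -4/3 + (48*(-1/27))/3 = -4/3 + (⅓)*(-16/9) = -4/3 - 16/27 = -52/27 ≈ -1.9259)
u(G, z) = 2*G
-(-29 + d*u(2, 8)) = -(-29 - 104*2/27) = -(-29 - 52/27*4) = -(-29 - 208/27) = -1*(-991/27) = 991/27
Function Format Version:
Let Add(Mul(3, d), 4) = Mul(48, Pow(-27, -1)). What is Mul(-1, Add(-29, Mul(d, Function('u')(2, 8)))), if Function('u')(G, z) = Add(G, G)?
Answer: Rational(991, 27) ≈ 36.704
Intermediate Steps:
d = Rational(-52, 27) (d = Add(Rational(-4, 3), Mul(Rational(1, 3), Mul(48, Pow(-27, -1)))) = Add(Rational(-4, 3), Mul(Rational(1, 3), Mul(48, Rational(-1, 27)))) = Add(Rational(-4, 3), Mul(Rational(1, 3), Rational(-16, 9))) = Add(Rational(-4, 3), Rational(-16, 27)) = Rational(-52, 27) ≈ -1.9259)
Function('u')(G, z) = Mul(2, G)
Mul(-1, Add(-29, Mul(d, Function('u')(2, 8)))) = Mul(-1, Add(-29, Mul(Rational(-52, 27), Mul(2, 2)))) = Mul(-1, Add(-29, Mul(Rational(-52, 27), 4))) = Mul(-1, Add(-29, Rational(-208, 27))) = Mul(-1, Rational(-991, 27)) = Rational(991, 27)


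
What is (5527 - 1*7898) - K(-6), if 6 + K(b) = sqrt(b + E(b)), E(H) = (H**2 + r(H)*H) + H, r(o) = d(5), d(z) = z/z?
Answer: -2365 - 3*sqrt(2) ≈ -2369.2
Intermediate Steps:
d(z) = 1
r(o) = 1
E(H) = H**2 + 2*H (E(H) = (H**2 + 1*H) + H = (H**2 + H) + H = (H + H**2) + H = H**2 + 2*H)
K(b) = -6 + sqrt(b + b*(2 + b))
(5527 - 1*7898) - K(-6) = (5527 - 1*7898) - (-6 + sqrt(-6*(3 - 6))) = (5527 - 7898) - (-6 + sqrt(-6*(-3))) = -2371 - (-6 + sqrt(18)) = -2371 - (-6 + 3*sqrt(2)) = -2371 + (6 - 3*sqrt(2)) = -2365 - 3*sqrt(2)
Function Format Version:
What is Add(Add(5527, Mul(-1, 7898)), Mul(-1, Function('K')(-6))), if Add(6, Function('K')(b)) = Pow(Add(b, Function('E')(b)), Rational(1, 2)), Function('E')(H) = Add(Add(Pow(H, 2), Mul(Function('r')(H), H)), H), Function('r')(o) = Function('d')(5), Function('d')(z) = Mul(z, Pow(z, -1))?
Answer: Add(-2365, Mul(-3, Pow(2, Rational(1, 2)))) ≈ -2369.2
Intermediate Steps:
Function('d')(z) = 1
Function('r')(o) = 1
Function('E')(H) = Add(Pow(H, 2), Mul(2, H)) (Function('E')(H) = Add(Add(Pow(H, 2), Mul(1, H)), H) = Add(Add(Pow(H, 2), H), H) = Add(Add(H, Pow(H, 2)), H) = Add(Pow(H, 2), Mul(2, H)))
Function('K')(b) = Add(-6, Pow(Add(b, Mul(b, Add(2, b))), Rational(1, 2)))
Add(Add(5527, Mul(-1, 7898)), Mul(-1, Function('K')(-6))) = Add(Add(5527, Mul(-1, 7898)), Mul(-1, Add(-6, Pow(Mul(-6, Add(3, -6)), Rational(1, 2))))) = Add(Add(5527, -7898), Mul(-1, Add(-6, Pow(Mul(-6, -3), Rational(1, 2))))) = Add(-2371, Mul(-1, Add(-6, Pow(18, Rational(1, 2))))) = Add(-2371, Mul(-1, Add(-6, Mul(3, Pow(2, Rational(1, 2)))))) = Add(-2371, Add(6, Mul(-3, Pow(2, Rational(1, 2))))) = Add(-2365, Mul(-3, Pow(2, Rational(1, 2))))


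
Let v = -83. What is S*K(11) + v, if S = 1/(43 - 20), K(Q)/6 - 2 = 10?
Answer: -1837/23 ≈ -79.870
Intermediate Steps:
K(Q) = 72 (K(Q) = 12 + 6*10 = 12 + 60 = 72)
S = 1/23 ≈ 0.043478
S*K(11) + v = (1/23)*72 - 83 = 72/23 - 83 = -1837/23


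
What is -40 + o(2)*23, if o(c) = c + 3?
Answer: 75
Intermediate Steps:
o(c) = 3 + c
-40 + o(2)*23 = -40 + (3 + 2)*23 = -40 + 5*23 = -40 + 115 = 75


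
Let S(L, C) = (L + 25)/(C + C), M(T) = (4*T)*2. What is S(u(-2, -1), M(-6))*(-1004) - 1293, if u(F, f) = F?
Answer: -25259/24 ≈ -1052.5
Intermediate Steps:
M(T) = 8*T
S(L, C) = (25 + L)/(2*C) (S(L, C) = (25 + L)/((2*C)) = (25 + L)*(1/(2*C)) = (25 + L)/(2*C))
S(u(-2, -1), M(-6))*(-1004) - 1293 = ((25 - 2)/(2*((8*(-6)))))*(-1004) - 1293 = ((½)*23/(-48))*(-1004) - 1293 = ((½)*(-1/48)*23)*(-1004) - 1293 = -23/96*(-1004) - 1293 = 5773/24 - 1293 = -25259/24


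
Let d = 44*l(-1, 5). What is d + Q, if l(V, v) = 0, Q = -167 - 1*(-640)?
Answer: 473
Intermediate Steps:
Q = 473 (Q = -167 + 640 = 473)
d = 0 (d = 44*0 = 0)
d + Q = 0 + 473 = 473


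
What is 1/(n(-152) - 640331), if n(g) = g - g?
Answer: -1/640331 ≈ -1.5617e-6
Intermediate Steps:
n(g) = 0
1/(n(-152) - 640331) = 1/(0 - 640331) = 1/(-640331) = -1/640331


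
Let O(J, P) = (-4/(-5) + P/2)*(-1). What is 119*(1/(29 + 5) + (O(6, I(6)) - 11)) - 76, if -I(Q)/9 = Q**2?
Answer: 178013/10 ≈ 17801.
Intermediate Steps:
I(Q) = -9*Q**2
O(J, P) = -4/5 - P/2 (O(J, P) = (-4*(-1/5) + P*(1/2))*(-1) = (4/5 + P/2)*(-1) = -4/5 - P/2)
119*(1/(29 + 5) + (O(6, I(6)) - 11)) - 76 = 119*(1/(29 + 5) + ((-4/5 - (-9)*6**2/2) - 11)) - 76 = 119*(1/34 + ((-4/5 - (-9)*36/2) - 11)) - 76 = 119*(1/34 + ((-4/5 - 1/2*(-324)) - 11)) - 76 = 119*(1/34 + ((-4/5 + 162) - 11)) - 76 = 119*(1/34 + (806/5 - 11)) - 76 = 119*(1/34 + 751/5) - 76 = 119*(25539/170) - 76 = 178773/10 - 76 = 178013/10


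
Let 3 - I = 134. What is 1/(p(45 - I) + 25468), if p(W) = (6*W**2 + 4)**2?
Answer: 1/34543965068 ≈ 2.8949e-11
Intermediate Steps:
I = -131 (I = 3 - 1*134 = 3 - 134 = -131)
p(W) = (4 + 6*W**2)**2
1/(p(45 - I) + 25468) = 1/(4*(2 + 3*(45 - 1*(-131))**2)**2 + 25468) = 1/(4*(2 + 3*(45 + 131)**2)**2 + 25468) = 1/(4*(2 + 3*176**2)**2 + 25468) = 1/(4*(2 + 3*30976)**2 + 25468) = 1/(4*(2 + 92928)**2 + 25468) = 1/(4*92930**2 + 25468) = 1/(4*8635984900 + 25468) = 1/(34543939600 + 25468) = 1/34543965068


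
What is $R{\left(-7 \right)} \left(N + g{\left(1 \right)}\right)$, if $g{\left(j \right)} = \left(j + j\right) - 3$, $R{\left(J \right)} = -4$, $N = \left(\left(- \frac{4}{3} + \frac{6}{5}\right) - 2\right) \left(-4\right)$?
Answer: $- \frac{452}{15} \approx -30.133$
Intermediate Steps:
$N = \frac{128}{15}$ ($N = \left(\left(\left(-4\right) \frac{1}{3} + 6 \cdot \frac{1}{5}\right) - 2\right) \left(-4\right) = \left(\left(- \frac{4}{3} + \frac{6}{5}\right) - 2\right) \left(-4\right) = \left(- \frac{2}{15} - 2\right) \left(-4\right) = \left(- \frac{32}{15}\right) \left(-4\right) = \frac{128}{15} \approx 8.5333$)
$g{\left(j \right)} = -3 + 2 j$ ($g{\left(j \right)} = 2 j - 3 = -3 + 2 j$)
$R{\left(-7 \right)} \left(N + g{\left(1 \right)}\right) = - 4 \left(\frac{128}{15} + \left(-3 + 2 \cdot 1\right)\right) = - 4 \left(\frac{128}{15} + \left(-3 + 2\right)\right) = - 4 \left(\frac{128}{15} - 1\right) = \left(-4\right) \frac{113}{15} = - \frac{452}{15}$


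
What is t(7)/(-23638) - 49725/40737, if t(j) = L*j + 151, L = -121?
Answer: -191174433/160490201 ≈ -1.1912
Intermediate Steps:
t(j) = 151 - 121*j (t(j) = -121*j + 151 = 151 - 121*j)
t(7)/(-23638) - 49725/40737 = (151 - 121*7)/(-23638) - 49725/40737 = (151 - 847)*(-1/23638) - 49725*1/40737 = -696*(-1/23638) - 16575/13579 = 348/11819 - 16575/13579 = -191174433/160490201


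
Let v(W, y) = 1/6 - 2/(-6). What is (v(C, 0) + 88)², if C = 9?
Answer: 31329/4 ≈ 7832.3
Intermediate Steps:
v(W, y) = ½ (v(W, y) = 1*(⅙) - 2*(-⅙) = ⅙ + ⅓ = ½)
(v(C, 0) + 88)² = (½ + 88)² = (177/2)² = 31329/4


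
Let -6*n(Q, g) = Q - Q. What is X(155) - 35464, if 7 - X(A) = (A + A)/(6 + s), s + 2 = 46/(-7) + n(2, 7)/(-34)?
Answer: -318028/9 ≈ -35336.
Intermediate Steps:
n(Q, g) = 0 (n(Q, g) = -(Q - Q)/6 = -1/6*0 = 0)
s = -60/7 (s = -2 + (46/(-7) + 0/(-34)) = -2 + (46*(-1/7) + 0*(-1/34)) = -2 + (-46/7 + 0) = -2 - 46/7 = -60/7 ≈ -8.5714)
X(A) = 7 + 7*A/9 (X(A) = 7 - (A + A)/(6 - 60/7) = 7 - 2*A/(-18/7) = 7 - 2*A*(-7)/18 = 7 - (-7)*A/9 = 7 + 7*A/9)
X(155) - 35464 = (7 + (7/9)*155) - 35464 = (7 + 1085/9) - 35464 = 1148/9 - 35464 = -318028/9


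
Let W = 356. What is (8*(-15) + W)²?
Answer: 55696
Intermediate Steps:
(8*(-15) + W)² = (8*(-15) + 356)² = (-120 + 356)² = 236² = 55696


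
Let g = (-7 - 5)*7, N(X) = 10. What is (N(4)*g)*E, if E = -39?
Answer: 32760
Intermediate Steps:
g = -84 (g = -12*7 = -84)
(N(4)*g)*E = (10*(-84))*(-39) = -840*(-39) = 32760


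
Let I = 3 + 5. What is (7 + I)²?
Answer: 225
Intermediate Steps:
I = 8
(7 + I)² = (7 + 8)² = 15² = 225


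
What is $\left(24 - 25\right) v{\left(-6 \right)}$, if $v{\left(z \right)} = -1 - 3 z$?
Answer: $-17$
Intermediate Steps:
$\left(24 - 25\right) v{\left(-6 \right)} = \left(24 - 25\right) \left(-1 - -18\right) = - (-1 + 18) = \left(-1\right) 17 = -17$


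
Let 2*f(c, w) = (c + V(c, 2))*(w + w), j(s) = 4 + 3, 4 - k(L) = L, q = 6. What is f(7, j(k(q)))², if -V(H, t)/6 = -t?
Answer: 17689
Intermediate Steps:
k(L) = 4 - L
V(H, t) = 6*t (V(H, t) = -(-6)*t = 6*t)
j(s) = 7
f(c, w) = w*(12 + c) (f(c, w) = ((c + 6*2)*(w + w))/2 = ((c + 12)*(2*w))/2 = ((12 + c)*(2*w))/2 = (2*w*(12 + c))/2 = w*(12 + c))
f(7, j(k(q)))² = (7*(12 + 7))² = (7*19)² = 133² = 17689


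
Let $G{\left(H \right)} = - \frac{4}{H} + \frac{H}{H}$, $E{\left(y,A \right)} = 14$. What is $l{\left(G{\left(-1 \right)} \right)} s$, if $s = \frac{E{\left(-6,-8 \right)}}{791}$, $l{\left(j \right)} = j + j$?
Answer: $\frac{20}{113} \approx 0.17699$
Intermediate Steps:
$G{\left(H \right)} = 1 - \frac{4}{H}$ ($G{\left(H \right)} = - \frac{4}{H} + 1 = 1 - \frac{4}{H}$)
$l{\left(j \right)} = 2 j$
$s = \frac{2}{113}$ ($s = \frac{14}{791} = 14 \cdot \frac{1}{791} = \frac{2}{113} \approx 0.017699$)
$l{\left(G{\left(-1 \right)} \right)} s = 2 \frac{-4 - 1}{-1} \cdot \frac{2}{113} = 2 \left(\left(-1\right) \left(-5\right)\right) \frac{2}{113} = 2 \cdot 5 \cdot \frac{2}{113} = 10 \cdot \frac{2}{113} = \frac{20}{113}$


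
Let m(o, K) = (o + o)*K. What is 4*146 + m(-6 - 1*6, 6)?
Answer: 440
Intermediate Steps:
m(o, K) = 2*K*o (m(o, K) = (2*o)*K = 2*K*o)
4*146 + m(-6 - 1*6, 6) = 4*146 + 2*6*(-6 - 1*6) = 584 + 2*6*(-6 - 6) = 584 + 2*6*(-12) = 584 - 144 = 440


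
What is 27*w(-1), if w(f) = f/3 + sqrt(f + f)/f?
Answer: -9 - 27*I*sqrt(2) ≈ -9.0 - 38.184*I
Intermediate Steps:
w(f) = f/3 + sqrt(2)/sqrt(f) (w(f) = f*(1/3) + sqrt(2*f)/f = f/3 + (sqrt(2)*sqrt(f))/f = f/3 + sqrt(2)/sqrt(f))
27*w(-1) = 27*((1/3)*(-1) + sqrt(2)/sqrt(-1)) = 27*(-1/3 + sqrt(2)*(-I)) = 27*(-1/3 - I*sqrt(2)) = -9 - 27*I*sqrt(2)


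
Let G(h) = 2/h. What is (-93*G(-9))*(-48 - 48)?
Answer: -1984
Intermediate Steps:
(-93*G(-9))*(-48 - 48) = (-186/(-9))*(-48 - 48) = -186*(-1)/9*(-96) = -93*(-2/9)*(-96) = (62/3)*(-96) = -1984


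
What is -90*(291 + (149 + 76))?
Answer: -46440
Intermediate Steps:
-90*(291 + (149 + 76)) = -90*(291 + 225) = -90*516 = -46440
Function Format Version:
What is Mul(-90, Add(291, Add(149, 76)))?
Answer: -46440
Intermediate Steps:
Mul(-90, Add(291, Add(149, 76))) = Mul(-90, Add(291, 225)) = Mul(-90, 516) = -46440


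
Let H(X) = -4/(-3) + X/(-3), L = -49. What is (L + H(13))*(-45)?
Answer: 2340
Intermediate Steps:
H(X) = 4/3 - X/3 (H(X) = -4*(-⅓) + X*(-⅓) = 4/3 - X/3)
(L + H(13))*(-45) = (-49 + (4/3 - ⅓*13))*(-45) = (-49 + (4/3 - 13/3))*(-45) = (-49 - 3)*(-45) = -52*(-45) = 2340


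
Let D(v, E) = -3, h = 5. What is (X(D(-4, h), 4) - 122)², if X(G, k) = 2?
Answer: 14400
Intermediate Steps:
(X(D(-4, h), 4) - 122)² = (2 - 122)² = (-120)² = 14400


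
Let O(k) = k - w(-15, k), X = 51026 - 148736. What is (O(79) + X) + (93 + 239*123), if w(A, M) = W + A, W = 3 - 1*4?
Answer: -68125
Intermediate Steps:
W = -1 (W = 3 - 4 = -1)
X = -97710
w(A, M) = -1 + A
O(k) = 16 + k (O(k) = k - (-1 - 15) = k - 1*(-16) = k + 16 = 16 + k)
(O(79) + X) + (93 + 239*123) = ((16 + 79) - 97710) + (93 + 239*123) = (95 - 97710) + (93 + 29397) = -97615 + 29490 = -68125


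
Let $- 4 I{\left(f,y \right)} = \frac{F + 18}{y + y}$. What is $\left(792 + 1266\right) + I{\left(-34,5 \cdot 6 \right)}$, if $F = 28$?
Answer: $\frac{246937}{120} \approx 2057.8$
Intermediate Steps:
$I{\left(f,y \right)} = - \frac{23}{4 y}$ ($I{\left(f,y \right)} = - \frac{\left(28 + 18\right) \frac{1}{y + y}}{4} = - \frac{46 \frac{1}{2 y}}{4} = - \frac{23 \frac{1}{y}}{4} = - \frac{23}{4 y}$)
$\left(792 + 1266\right) + I{\left(-34,5 \cdot 6 \right)} = \left(792 + 1266\right) - \frac{23}{4 \cdot 5 \cdot 6} = 2058 - \frac{23}{4 \cdot 30} = 2058 - \frac{23}{120} = \frac{246937}{120}$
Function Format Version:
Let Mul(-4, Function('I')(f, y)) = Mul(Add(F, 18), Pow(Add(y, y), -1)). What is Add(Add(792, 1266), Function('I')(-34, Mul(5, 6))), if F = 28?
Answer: Rational(246937, 120) ≈ 2057.8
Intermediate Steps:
Function('I')(f, y) = Mul(Rational(-23, 4), Pow(y, -1)) (Function('I')(f, y) = Mul(Rational(-1, 4), Mul(Add(28, 18), Pow(Add(y, y), -1))) = Mul(Rational(-1, 4), Mul(46, Pow(Mul(2, y), -1))) = Mul(Rational(-1, 4), Mul(46, Mul(Rational(1, 2), Pow(y, -1)))) = Mul(Rational(-1, 4), Mul(23, Pow(y, -1))) = Mul(Rational(-23, 4), Pow(y, -1)))
Add(Add(792, 1266), Function('I')(-34, Mul(5, 6))) = Add(Add(792, 1266), Mul(Rational(-23, 4), Pow(Mul(5, 6), -1))) = Add(2058, Mul(Rational(-23, 4), Pow(30, -1))) = Add(2058, Mul(Rational(-23, 4), Rational(1, 30))) = Add(2058, Rational(-23, 120)) = Rational(246937, 120)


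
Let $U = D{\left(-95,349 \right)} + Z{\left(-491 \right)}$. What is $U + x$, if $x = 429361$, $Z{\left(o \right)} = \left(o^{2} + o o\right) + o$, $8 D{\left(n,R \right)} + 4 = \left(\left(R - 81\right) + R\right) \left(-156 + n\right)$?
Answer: $\frac{7133385}{8} \approx 8.9167 \cdot 10^{5}$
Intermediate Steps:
$D{\left(n,R \right)} = - \frac{1}{2} + \frac{\left(-156 + n\right) \left(-81 + 2 R\right)}{8}$ ($D{\left(n,R \right)} = - \frac{1}{2} + \frac{\left(\left(R - 81\right) + R\right) \left(-156 + n\right)}{8} = - \frac{1}{2} + \frac{\left(\left(-81 + R\right) + R\right) \left(-156 + n\right)}{8} = - \frac{1}{2} + \frac{\left(-81 + 2 R\right) \left(-156 + n\right)}{8} = - \frac{1}{2} + \frac{\left(-156 + n\right) \left(-81 + 2 R\right)}{8}$)
$Z{\left(o \right)} = o + 2 o^{2}$ ($Z{\left(o \right)} = \left(o^{2} + o^{2}\right) + o = 2 o^{2} + o = o + 2 o^{2}$)
$U = \frac{3698497}{8}$ ($U = \left(1579 - 13611 - - \frac{7695}{8} + \frac{1}{4} \cdot 349 \left(-95\right)\right) - 491 \left(1 + 2 \left(-491\right)\right) = \left(1579 - 13611 + \frac{7695}{8} - \frac{33155}{4}\right) - 491 \left(1 - 982\right) = - \frac{154871}{8} - -481671 = - \frac{154871}{8} + 481671 = \frac{3698497}{8} \approx 4.6231 \cdot 10^{5}$)
$U + x = \frac{3698497}{8} + 429361 = \frac{7133385}{8}$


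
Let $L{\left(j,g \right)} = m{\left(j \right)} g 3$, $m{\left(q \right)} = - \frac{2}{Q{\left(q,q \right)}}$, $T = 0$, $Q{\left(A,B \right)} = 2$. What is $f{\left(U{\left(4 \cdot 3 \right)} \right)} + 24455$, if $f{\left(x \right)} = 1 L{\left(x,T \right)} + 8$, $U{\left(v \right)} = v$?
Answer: $24463$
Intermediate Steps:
$m{\left(q \right)} = -1$ ($m{\left(q \right)} = - \frac{2}{2} = \left(-2\right) \frac{1}{2} = -1$)
$L{\left(j,g \right)} = - 3 g$ ($L{\left(j,g \right)} = - g 3 = - 3 g$)
$f{\left(x \right)} = 8$ ($f{\left(x \right)} = 1 \left(\left(-3\right) 0\right) + 8 = 1 \cdot 0 + 8 = 0 + 8 = 8$)
$f{\left(U{\left(4 \cdot 3 \right)} \right)} + 24455 = 8 + 24455 = 24463$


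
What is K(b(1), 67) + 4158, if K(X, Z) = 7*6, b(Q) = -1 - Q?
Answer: 4200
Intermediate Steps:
K(X, Z) = 42
K(b(1), 67) + 4158 = 42 + 4158 = 4200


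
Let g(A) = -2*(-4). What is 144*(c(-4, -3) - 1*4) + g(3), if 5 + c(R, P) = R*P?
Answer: 440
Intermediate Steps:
g(A) = 8
c(R, P) = -5 + P*R (c(R, P) = -5 + R*P = -5 + P*R)
144*(c(-4, -3) - 1*4) + g(3) = 144*((-5 - 3*(-4)) - 1*4) + 8 = 144*((-5 + 12) - 4) + 8 = 144*(7 - 4) + 8 = 144*3 + 8 = 432 + 8 = 440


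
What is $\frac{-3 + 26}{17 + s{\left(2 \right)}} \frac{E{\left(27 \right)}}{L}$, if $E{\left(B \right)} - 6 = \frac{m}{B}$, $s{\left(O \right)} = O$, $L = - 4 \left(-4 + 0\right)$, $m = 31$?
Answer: $\frac{4439}{8208} \approx 0.54081$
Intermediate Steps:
$L = 16$ ($L = \left(-4\right) \left(-4\right) = 16$)
$E{\left(B \right)} = 6 + \frac{31}{B}$
$\frac{-3 + 26}{17 + s{\left(2 \right)}} \frac{E{\left(27 \right)}}{L} = \frac{-3 + 26}{17 + 2} \frac{6 + \frac{31}{27}}{16} = \frac{23}{19} \left(6 + 31 \cdot \frac{1}{27}\right) \frac{1}{16} = 23 \cdot \frac{1}{19} \left(6 + \frac{31}{27}\right) \frac{1}{16} = \frac{23 \cdot \frac{193}{27} \cdot \frac{1}{16}}{19} = \frac{23}{19} \cdot \frac{193}{432} = \frac{4439}{8208}$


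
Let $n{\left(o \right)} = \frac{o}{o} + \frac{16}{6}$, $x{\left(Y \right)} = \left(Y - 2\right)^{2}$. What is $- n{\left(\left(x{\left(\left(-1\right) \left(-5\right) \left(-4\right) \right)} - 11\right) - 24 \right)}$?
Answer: $- \frac{11}{3} \approx -3.6667$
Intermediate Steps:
$x{\left(Y \right)} = \left(-2 + Y\right)^{2}$
$n{\left(o \right)} = \frac{11}{3}$ ($n{\left(o \right)} = 1 + 16 \cdot \frac{1}{6} = 1 + \frac{8}{3} = \frac{11}{3}$)
$- n{\left(\left(x{\left(\left(-1\right) \left(-5\right) \left(-4\right) \right)} - 11\right) - 24 \right)} = \left(-1\right) \frac{11}{3} = - \frac{11}{3}$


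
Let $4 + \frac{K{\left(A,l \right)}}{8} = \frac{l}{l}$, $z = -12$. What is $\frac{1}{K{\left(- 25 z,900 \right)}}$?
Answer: $- \frac{1}{24} \approx -0.041667$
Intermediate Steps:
$K{\left(A,l \right)} = -24$ ($K{\left(A,l \right)} = -32 + 8 \frac{l}{l} = -32 + 8 \cdot 1 = -32 + 8 = -24$)
$\frac{1}{K{\left(- 25 z,900 \right)}} = \frac{1}{-24} = - \frac{1}{24}$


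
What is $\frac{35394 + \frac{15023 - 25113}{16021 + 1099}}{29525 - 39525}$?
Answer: $- \frac{60593519}{17120000} \approx -3.5393$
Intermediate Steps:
$\frac{35394 + \frac{15023 - 25113}{16021 + 1099}}{29525 - 39525} = \frac{35394 - \frac{10090}{17120}}{-10000} = \left(35394 - \frac{1009}{1712}\right) \left(- \frac{1}{10000}\right) = \frac{60593519}{1712} \left(- \frac{1}{10000}\right) = - \frac{60593519}{17120000}$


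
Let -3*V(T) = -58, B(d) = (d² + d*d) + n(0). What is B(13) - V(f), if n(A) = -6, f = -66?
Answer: 938/3 ≈ 312.67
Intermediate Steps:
B(d) = -6 + 2*d² (B(d) = (d² + d*d) - 6 = (d² + d²) - 6 = 2*d² - 6 = -6 + 2*d²)
V(T) = 58/3 (V(T) = -⅓*(-58) = 58/3)
B(13) - V(f) = (-6 + 2*13²) - 1*58/3 = (-6 + 2*169) - 58/3 = (-6 + 338) - 58/3 = 332 - 58/3 = 938/3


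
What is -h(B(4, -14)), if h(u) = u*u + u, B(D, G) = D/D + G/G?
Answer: -6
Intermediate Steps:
B(D, G) = 2 (B(D, G) = 1 + 1 = 2)
h(u) = u + u² (h(u) = u² + u = u + u²)
-h(B(4, -14)) = -2*(1 + 2) = -2*3 = -1*6 = -6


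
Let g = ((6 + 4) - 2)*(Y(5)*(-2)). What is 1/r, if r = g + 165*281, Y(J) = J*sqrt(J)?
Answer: 9273/429936245 + 16*sqrt(5)/429936245 ≈ 2.1652e-5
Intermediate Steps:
Y(J) = J**(3/2)
g = -80*sqrt(5) (g = ((6 + 4) - 2)*(5**(3/2)*(-2)) = (10 - 2)*((5*sqrt(5))*(-2)) = 8*(-10*sqrt(5)) = -80*sqrt(5) ≈ -178.89)
r = 46365 - 80*sqrt(5) (r = -80*sqrt(5) + 165*281 = -80*sqrt(5) + 46365 = 46365 - 80*sqrt(5) ≈ 46186.)
1/r = 1/(46365 - 80*sqrt(5))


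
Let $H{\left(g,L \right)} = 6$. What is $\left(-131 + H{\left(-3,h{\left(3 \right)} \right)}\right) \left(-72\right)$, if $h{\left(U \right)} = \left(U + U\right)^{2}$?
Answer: $9000$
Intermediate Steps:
$h{\left(U \right)} = 4 U^{2}$ ($h{\left(U \right)} = \left(2 U\right)^{2} = 4 U^{2}$)
$\left(-131 + H{\left(-3,h{\left(3 \right)} \right)}\right) \left(-72\right) = \left(-131 + 6\right) \left(-72\right) = \left(-125\right) \left(-72\right) = 9000$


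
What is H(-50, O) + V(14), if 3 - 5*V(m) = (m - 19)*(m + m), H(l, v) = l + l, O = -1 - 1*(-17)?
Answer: -357/5 ≈ -71.400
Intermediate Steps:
O = 16 (O = -1 + 17 = 16)
H(l, v) = 2*l
V(m) = 3/5 - 2*m*(-19 + m)/5 (V(m) = 3/5 - (m - 19)*(m + m)/5 = 3/5 - (-19 + m)*2*m/5 = 3/5 - 2*m*(-19 + m)/5)
H(-50, O) + V(14) = 2*(-50) + (3/5 - 2/5*14**2 + (38/5)*14) = -100 + (3/5 - 2/5*196 + 532/5) = -100 + (3/5 - 392/5 + 532/5) = -100 + 143/5 = -357/5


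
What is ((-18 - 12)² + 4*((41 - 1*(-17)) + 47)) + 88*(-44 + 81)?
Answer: 4576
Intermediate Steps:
((-18 - 12)² + 4*((41 - 1*(-17)) + 47)) + 88*(-44 + 81) = ((-30)² + 4*((41 + 17) + 47)) + 88*37 = (900 + 4*(58 + 47)) + 3256 = (900 + 4*105) + 3256 = (900 + 420) + 3256 = 1320 + 3256 = 4576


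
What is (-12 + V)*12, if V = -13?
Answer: -300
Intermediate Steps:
(-12 + V)*12 = (-12 - 13)*12 = -25*12 = -300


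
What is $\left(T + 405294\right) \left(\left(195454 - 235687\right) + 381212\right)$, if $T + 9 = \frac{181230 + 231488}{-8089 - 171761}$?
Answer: $\frac{12426995771713414}{89925} \approx 1.3819 \cdot 10^{11}$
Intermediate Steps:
$T = - \frac{1015684}{89925}$ ($T = -9 + \frac{181230 + 231488}{-8089 - 171761} = -9 + \frac{412718}{-179850} = -9 + 412718 \left(- \frac{1}{179850}\right) = -9 - \frac{206359}{89925} = - \frac{1015684}{89925} \approx -11.295$)
$\left(T + 405294\right) \left(\left(195454 - 235687\right) + 381212\right) = \left(- \frac{1015684}{89925} + 405294\right) \left(\left(195454 - 235687\right) + 381212\right) = \frac{36445047266 \left(\left(195454 - 235687\right) + 381212\right)}{89925} = \frac{36445047266 \left(-40233 + 381212\right)}{89925} = \frac{36445047266}{89925} \cdot 340979 = \frac{12426995771713414}{89925}$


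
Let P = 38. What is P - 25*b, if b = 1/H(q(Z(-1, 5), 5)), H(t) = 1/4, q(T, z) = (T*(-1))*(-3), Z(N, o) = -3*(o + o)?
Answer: -62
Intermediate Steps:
Z(N, o) = -6*o
q(T, z) = 3*T (q(T, z) = -T*(-3) = 3*T)
H(t) = 1/4
b = 4 (b = 1/(1/4) = 4)
P - 25*b = 38 - 25*4 = 38 - 100 = -62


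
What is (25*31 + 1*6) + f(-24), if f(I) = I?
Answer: 757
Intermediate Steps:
(25*31 + 1*6) + f(-24) = (25*31 + 1*6) - 24 = (775 + 6) - 24 = 781 - 24 = 757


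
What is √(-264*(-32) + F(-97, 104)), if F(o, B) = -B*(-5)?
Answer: 2*√2242 ≈ 94.699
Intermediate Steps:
F(o, B) = 5*B
√(-264*(-32) + F(-97, 104)) = √(-264*(-32) + 5*104) = √(8448 + 520) = √8968 = 2*√2242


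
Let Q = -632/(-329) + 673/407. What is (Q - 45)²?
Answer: 30769142436036/17930013409 ≈ 1716.1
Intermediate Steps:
Q = 478641/133903 (Q = -632*(-1/329) + 673*(1/407) = 632/329 + 673/407 = 478641/133903 ≈ 3.5745)
(Q - 45)² = (478641/133903 - 45)² = (-5546994/133903)² = 30769142436036/17930013409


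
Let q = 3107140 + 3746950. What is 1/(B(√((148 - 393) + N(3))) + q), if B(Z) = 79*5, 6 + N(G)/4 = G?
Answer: 1/6854485 ≈ 1.4589e-7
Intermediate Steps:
N(G) = -24 + 4*G
q = 6854090
B(Z) = 395
1/(B(√((148 - 393) + N(3))) + q) = 1/(395 + 6854090) = 1/6854485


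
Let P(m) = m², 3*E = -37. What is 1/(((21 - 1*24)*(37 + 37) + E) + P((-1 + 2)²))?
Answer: -3/700 ≈ -0.0042857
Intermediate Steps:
E = -37/3 (E = (⅓)*(-37) = -37/3 ≈ -12.333)
1/(((21 - 1*24)*(37 + 37) + E) + P((-1 + 2)²)) = 1/(((21 - 1*24)*(37 + 37) - 37/3) + ((-1 + 2)²)²) = 1/(((21 - 24)*74 - 37/3) + (1²)²) = 1/((-3*74 - 37/3) + 1²) = 1/((-222 - 37/3) + 1) = 1/(-703/3 + 1) = 1/(-700/3) = -3/700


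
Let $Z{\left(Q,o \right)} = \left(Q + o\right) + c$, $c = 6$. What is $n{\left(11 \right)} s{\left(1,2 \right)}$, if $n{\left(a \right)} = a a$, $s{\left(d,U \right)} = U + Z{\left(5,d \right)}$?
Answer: $1694$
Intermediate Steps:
$Z{\left(Q,o \right)} = 6 + Q + o$ ($Z{\left(Q,o \right)} = \left(Q + o\right) + 6 = 6 + Q + o$)
$s{\left(d,U \right)} = 11 + U + d$ ($s{\left(d,U \right)} = U + \left(6 + 5 + d\right) = U + \left(11 + d\right) = 11 + U + d$)
$n{\left(a \right)} = a^{2}$
$n{\left(11 \right)} s{\left(1,2 \right)} = 11^{2} \left(11 + 2 + 1\right) = 121 \cdot 14 = 1694$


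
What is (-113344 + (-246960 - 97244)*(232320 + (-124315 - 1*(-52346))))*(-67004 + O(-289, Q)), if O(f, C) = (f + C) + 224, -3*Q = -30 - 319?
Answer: 3695356623919128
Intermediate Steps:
Q = 349/3 (Q = -(-30 - 319)/3 = -⅓*(-349) = 349/3 ≈ 116.33)
O(f, C) = 224 + C + f (O(f, C) = (C + f) + 224 = 224 + C + f)
(-113344 + (-246960 - 97244)*(232320 + (-124315 - 1*(-52346))))*(-67004 + O(-289, Q)) = (-113344 + (-246960 - 97244)*(232320 + (-124315 - 1*(-52346))))*(-67004 + (224 + 349/3 - 289)) = (-113344 - 344204*(232320 + (-124315 + 52346)))*(-67004 + 154/3) = (-113344 - 344204*(232320 - 71969))*(-200858/3) = (-113344 - 344204*160351)*(-200858/3) = (-113344 - 55193455604)*(-200858/3) = -55193568948*(-200858/3) = 3695356623919128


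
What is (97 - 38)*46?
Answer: 2714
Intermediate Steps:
(97 - 38)*46 = 59*46 = 2714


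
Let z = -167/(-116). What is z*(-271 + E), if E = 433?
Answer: 13527/58 ≈ 233.22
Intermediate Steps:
z = 167/116 (z = -167*(-1/116) = 167/116 ≈ 1.4397)
z*(-271 + E) = 167*(-271 + 433)/116 = (167/116)*162 = 13527/58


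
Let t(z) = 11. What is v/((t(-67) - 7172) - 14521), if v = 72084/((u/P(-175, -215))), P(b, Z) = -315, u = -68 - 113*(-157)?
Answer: 3784410/63864331 ≈ 0.059257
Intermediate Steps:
u = 17673 (u = -68 + 17741 = 17673)
v = -7568820/5891 (v = 72084/((17673/(-315))) = 72084/((17673*(-1/315))) = 72084/(-5891/105) = 72084*(-105/5891) = -7568820/5891 ≈ -1284.8)
v/((t(-67) - 7172) - 14521) = -7568820/(5891*((11 - 7172) - 14521)) = -7568820/(5891*(-7161 - 14521)) = -7568820/5891/(-21682) = -7568820/5891*(-1/21682) = 3784410/63864331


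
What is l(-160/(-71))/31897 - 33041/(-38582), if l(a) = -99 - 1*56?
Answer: 5486537/6443194 ≈ 0.85152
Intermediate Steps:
l(a) = -155 (l(a) = -99 - 56 = -155)
l(-160/(-71))/31897 - 33041/(-38582) = -155/31897 - 33041/(-38582) = -155*1/31897 - 33041*(-1/38582) = -155/31897 + 33041/38582 = 5486537/6443194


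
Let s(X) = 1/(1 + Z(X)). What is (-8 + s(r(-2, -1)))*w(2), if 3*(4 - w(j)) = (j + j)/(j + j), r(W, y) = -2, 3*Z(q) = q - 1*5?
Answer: -385/12 ≈ -32.083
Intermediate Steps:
Z(q) = -5/3 + q/3 (Z(q) = (q - 1*5)/3 = (q - 5)/3 = (-5 + q)/3 = -5/3 + q/3)
w(j) = 11/3 (w(j) = 4 - (j + j)/(3*(j + j)) = 4 - 2*j/(3*(2*j)) = 4 - 2*j*1/(2*j)/3 = 4 - ⅓*1 = 4 - ⅓ = 11/3)
s(X) = 1/(-⅔ + X/3) (s(X) = 1/(1 + (-5/3 + X/3)) = 1/(-⅔ + X/3))
(-8 + s(r(-2, -1)))*w(2) = (-8 + 3/(-2 - 2))*(11/3) = (-8 + 3/(-4))*(11/3) = (-8 + 3*(-¼))*(11/3) = (-8 - ¾)*(11/3) = -35/4*11/3 = -385/12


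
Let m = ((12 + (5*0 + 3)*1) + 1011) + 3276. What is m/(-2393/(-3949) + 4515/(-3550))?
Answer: -12061904580/1866917 ≈ -6460.9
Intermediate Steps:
m = 4302 (m = ((12 + (0 + 3)*1) + 1011) + 3276 = ((12 + 3*1) + 1011) + 3276 = ((12 + 3) + 1011) + 3276 = (15 + 1011) + 3276 = 1026 + 3276 = 4302)
m/(-2393/(-3949) + 4515/(-3550)) = 4302/(-2393/(-3949) + 4515/(-3550)) = 4302/(-2393*(-1/3949) + 4515*(-1/3550)) = 4302/(2393/3949 - 903/710) = 4302/(-1866917/2803790) = 4302*(-2803790/1866917) = -12061904580/1866917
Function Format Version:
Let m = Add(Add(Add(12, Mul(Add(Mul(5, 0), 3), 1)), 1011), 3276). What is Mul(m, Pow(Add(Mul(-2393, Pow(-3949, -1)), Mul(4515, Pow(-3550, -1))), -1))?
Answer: Rational(-12061904580, 1866917) ≈ -6460.9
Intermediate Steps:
m = 4302 (m = Add(Add(Add(12, Mul(Add(0, 3), 1)), 1011), 3276) = Add(Add(Add(12, Mul(3, 1)), 1011), 3276) = Add(Add(Add(12, 3), 1011), 3276) = Add(Add(15, 1011), 3276) = Add(1026, 3276) = 4302)
Mul(m, Pow(Add(Mul(-2393, Pow(-3949, -1)), Mul(4515, Pow(-3550, -1))), -1)) = Mul(4302, Pow(Add(Mul(-2393, Pow(-3949, -1)), Mul(4515, Pow(-3550, -1))), -1)) = Mul(4302, Pow(Add(Mul(-2393, Rational(-1, 3949)), Mul(4515, Rational(-1, 3550))), -1)) = Mul(4302, Pow(Add(Rational(2393, 3949), Rational(-903, 710)), -1)) = Mul(4302, Pow(Rational(-1866917, 2803790), -1)) = Mul(4302, Rational(-2803790, 1866917)) = Rational(-12061904580, 1866917)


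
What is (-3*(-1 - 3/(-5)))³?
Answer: 216/125 ≈ 1.7280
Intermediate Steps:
(-3*(-1 - 3/(-5)))³ = (-3*(-1 - 3*(-⅕)))³ = (-3*(-1 + ⅗))³ = (-3*(-⅖))³ = (6/5)³ = 216/125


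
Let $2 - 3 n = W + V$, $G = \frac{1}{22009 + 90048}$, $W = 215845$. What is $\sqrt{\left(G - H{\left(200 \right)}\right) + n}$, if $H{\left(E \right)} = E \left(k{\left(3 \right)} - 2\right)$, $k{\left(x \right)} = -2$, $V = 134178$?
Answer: $\frac{i \sqrt{13094992134037374}}{336171} \approx 340.4 i$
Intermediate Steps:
$H{\left(E \right)} = - 4 E$ ($H{\left(E \right)} = E \left(-2 - 2\right) = E \left(-4\right) = - 4 E$)
$G = \frac{1}{112057} \approx 8.924 \cdot 10^{-6}$
$n = - \frac{350021}{3}$ ($n = \frac{2}{3} - \frac{215845 + 134178}{3} = \frac{2}{3} - \frac{350023}{3} = - \frac{350021}{3} \approx -1.1667 \cdot 10^{5}$)
$\sqrt{\left(G - H{\left(200 \right)}\right) + n} = \sqrt{\left(\frac{1}{112057} - \left(-4\right) 200\right) - \frac{350021}{3}} = \sqrt{\left(\frac{1}{112057} - -800\right) - \frac{350021}{3}} = \sqrt{\left(\frac{1}{112057} + 800\right) - \frac{350021}{3}} = \sqrt{\frac{89645601}{112057} - \frac{350021}{3}} = \sqrt{- \frac{38953366394}{336171}} = \frac{i \sqrt{13094992134037374}}{336171}$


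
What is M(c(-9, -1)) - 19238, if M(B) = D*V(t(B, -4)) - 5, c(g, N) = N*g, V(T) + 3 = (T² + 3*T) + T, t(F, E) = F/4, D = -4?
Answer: -77149/4 ≈ -19287.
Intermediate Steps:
t(F, E) = F/4 (t(F, E) = F*(¼) = F/4)
V(T) = -3 + T² + 4*T (V(T) = -3 + ((T² + 3*T) + T) = -3 + (T² + 4*T) = -3 + T² + 4*T)
M(B) = 7 - 4*B - B²/4 (M(B) = -4*(-3 + (B/4)² + 4*(B/4)) - 5 = -4*(-3 + B²/16 + B) - 5 = -4*(-3 + B + B²/16) - 5 = (12 - 4*B - B²/4) - 5 = 7 - 4*B - B²/4)
M(c(-9, -1)) - 19238 = (7 - (-4)*(-9) - (-1*(-9))²/4) - 19238 = (7 - 4*9 - ¼*9²) - 19238 = (7 - 36 - ¼*81) - 19238 = (7 - 36 - 81/4) - 19238 = -197/4 - 19238 = -77149/4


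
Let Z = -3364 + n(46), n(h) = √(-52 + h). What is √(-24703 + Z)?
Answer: √(-28067 + I*√6) ≈ 0.0073 + 167.53*I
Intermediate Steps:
Z = -3364 + I*√6 (Z = -3364 + √(-52 + 46) = -3364 + √(-6) = -3364 + I*√6 ≈ -3364.0 + 2.4495*I)
√(-24703 + Z) = √(-24703 + (-3364 + I*√6)) = √(-28067 + I*√6)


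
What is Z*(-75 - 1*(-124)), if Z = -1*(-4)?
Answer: 196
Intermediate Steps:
Z = 4
Z*(-75 - 1*(-124)) = 4*(-75 - 1*(-124)) = 4*(-75 + 124) = 4*49 = 196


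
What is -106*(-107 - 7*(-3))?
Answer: 9116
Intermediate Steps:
-106*(-107 - 7*(-3)) = -106*(-107 + 21) = -106*(-86) = 9116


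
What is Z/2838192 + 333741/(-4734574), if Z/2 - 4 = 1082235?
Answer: 2325165056525/3359407512552 ≈ 0.69214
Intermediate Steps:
Z = 2164478 (Z = 8 + 2*1082235 = 8 + 2164470 = 2164478)
Z/2838192 + 333741/(-4734574) = 2164478/2838192 + 333741/(-4734574) = 2164478*(1/2838192) + 333741*(-1/4734574) = 1082239/1419096 - 333741/4734574 = 2325165056525/3359407512552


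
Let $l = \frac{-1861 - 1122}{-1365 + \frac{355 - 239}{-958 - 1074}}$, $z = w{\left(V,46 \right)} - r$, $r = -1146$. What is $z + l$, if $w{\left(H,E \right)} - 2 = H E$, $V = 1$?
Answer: $\frac{829493470}{693449} \approx 1196.2$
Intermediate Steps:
$w{\left(H,E \right)} = 2 + E H$ ($w{\left(H,E \right)} = 2 + H E = 2 + E H$)
$z = 1194$ ($z = \left(2 + 46 \cdot 1\right) - -1146 = \left(2 + 46\right) + 1146 = 48 + 1146 = 1194$)
$l = \frac{1515364}{693449}$ ($l = - \frac{2983}{-1365 + \frac{116}{-2032}} = - \frac{2983}{-1365 + 116 \left(- \frac{1}{2032}\right)} = - \frac{2983}{-1365 - \frac{29}{508}} = - \frac{2983}{- \frac{693449}{508}} = \left(-2983\right) \left(- \frac{508}{693449}\right) = \frac{1515364}{693449} \approx 2.1853$)
$z + l = 1194 + \frac{1515364}{693449} = \frac{829493470}{693449}$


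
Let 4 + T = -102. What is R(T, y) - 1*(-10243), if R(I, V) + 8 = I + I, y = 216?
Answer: 10023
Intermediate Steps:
T = -106 (T = -4 - 102 = -106)
R(I, V) = -8 + 2*I (R(I, V) = -8 + (I + I) = -8 + 2*I)
R(T, y) - 1*(-10243) = (-8 + 2*(-106)) - 1*(-10243) = (-8 - 212) + 10243 = -220 + 10243 = 10023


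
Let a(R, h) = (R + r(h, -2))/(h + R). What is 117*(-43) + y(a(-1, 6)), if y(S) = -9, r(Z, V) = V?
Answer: -5040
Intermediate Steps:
a(R, h) = (-2 + R)/(R + h) (a(R, h) = (R - 2)/(h + R) = (-2 + R)/(R + h))
117*(-43) + y(a(-1, 6)) = 117*(-43) - 9 = -5031 - 9 = -5040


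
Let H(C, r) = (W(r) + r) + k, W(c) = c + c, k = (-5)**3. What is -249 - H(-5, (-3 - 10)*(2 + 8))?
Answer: 266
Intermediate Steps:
k = -125
W(c) = 2*c
H(C, r) = -125 + 3*r (H(C, r) = (2*r + r) - 125 = 3*r - 125 = -125 + 3*r)
-249 - H(-5, (-3 - 10)*(2 + 8)) = -249 - (-125 + 3*((-3 - 10)*(2 + 8))) = -249 - (-125 + 3*(-13*10)) = -249 - (-125 + 3*(-130)) = -249 - (-125 - 390) = -249 - 1*(-515) = -249 + 515 = 266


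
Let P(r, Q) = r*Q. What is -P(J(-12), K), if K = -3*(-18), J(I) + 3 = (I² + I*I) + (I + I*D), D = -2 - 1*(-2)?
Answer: -14742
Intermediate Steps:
D = 0 (D = -2 + 2 = 0)
J(I) = -3 + I + 2*I² (J(I) = -3 + ((I² + I*I) + (I + I*0)) = -3 + ((I² + I²) + (I + 0)) = -3 + (2*I² + I) = -3 + (I + 2*I²) = -3 + I + 2*I²)
K = 54
P(r, Q) = Q*r
-P(J(-12), K) = -54*(-3 - 12 + 2*(-12)²) = -54*(-3 - 12 + 2*144) = -54*(-3 - 12 + 288) = -54*273 = -1*14742 = -14742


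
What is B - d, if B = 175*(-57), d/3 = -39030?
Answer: 107115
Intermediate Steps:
d = -117090 (d = 3*(-39030) = -117090)
B = -9975
B - d = -9975 - 1*(-117090) = -9975 + 117090 = 107115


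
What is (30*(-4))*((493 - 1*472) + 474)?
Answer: -59400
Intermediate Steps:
(30*(-4))*((493 - 1*472) + 474) = -120*((493 - 472) + 474) = -120*(21 + 474) = -120*495 = -59400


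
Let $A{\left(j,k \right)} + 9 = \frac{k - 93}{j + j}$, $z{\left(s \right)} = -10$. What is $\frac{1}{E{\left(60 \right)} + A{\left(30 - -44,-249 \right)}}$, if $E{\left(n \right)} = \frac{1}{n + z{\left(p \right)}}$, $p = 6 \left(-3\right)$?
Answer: $- \frac{925}{10444} \approx -0.088568$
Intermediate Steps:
$p = -18$
$A{\left(j,k \right)} = -9 + \frac{-93 + k}{2 j}$ ($A{\left(j,k \right)} = -9 + \frac{k - 93}{j + j} = -9 + \frac{-93 + k}{2 j}$)
$E{\left(n \right)} = \frac{1}{-10 + n}$ ($E{\left(n \right)} = \frac{1}{n - 10} = \frac{1}{-10 + n}$)
$\frac{1}{E{\left(60 \right)} + A{\left(30 - -44,-249 \right)}} = \frac{1}{\frac{1}{-10 + 60} + \frac{-93 - 249 - 18 \left(30 - -44\right)}{2 \left(30 - -44\right)}} = \frac{1}{\frac{1}{50} + \frac{-93 - 249 - 18 \left(30 + 44\right)}{2 \left(30 + 44\right)}} = \frac{1}{\frac{1}{50} + \frac{-93 - 249 - 1332}{2 \cdot 74}} = \frac{1}{\frac{1}{50} + \frac{1}{2} \cdot \frac{1}{74} \left(-93 - 249 - 1332\right)} = \frac{1}{\frac{1}{50} + \frac{1}{2} \cdot \frac{1}{74} \left(-1674\right)} = \frac{1}{\frac{1}{50} - \frac{837}{74}} = \frac{1}{- \frac{10444}{925}} = - \frac{925}{10444}$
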